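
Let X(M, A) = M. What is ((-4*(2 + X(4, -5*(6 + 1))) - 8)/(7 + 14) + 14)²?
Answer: 68644/441 ≈ 155.66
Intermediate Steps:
((-4*(2 + X(4, -5*(6 + 1))) - 8)/(7 + 14) + 14)² = ((-4*(2 + 4) - 8)/(7 + 14) + 14)² = ((-4*6 - 8)/21 + 14)² = ((-24 - 8)*(1/21) + 14)² = (-32*1/21 + 14)² = (-32/21 + 14)² = (262/21)² = 68644/441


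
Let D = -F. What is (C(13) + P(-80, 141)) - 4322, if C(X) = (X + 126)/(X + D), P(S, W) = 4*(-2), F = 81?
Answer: -294579/68 ≈ -4332.0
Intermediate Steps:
P(S, W) = -8
D = -81 (D = -1*81 = -81)
C(X) = (126 + X)/(-81 + X) (C(X) = (X + 126)/(X - 81) = (126 + X)/(-81 + X))
(C(13) + P(-80, 141)) - 4322 = ((126 + 13)/(-81 + 13) - 8) - 4322 = (139/(-68) - 8) - 4322 = (-1/68*139 - 8) - 4322 = (-139/68 - 8) - 4322 = -683/68 - 4322 = -294579/68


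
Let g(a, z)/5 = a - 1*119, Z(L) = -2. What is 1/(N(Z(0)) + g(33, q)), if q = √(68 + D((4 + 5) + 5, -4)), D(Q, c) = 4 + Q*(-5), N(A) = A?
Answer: -1/432 ≈ -0.0023148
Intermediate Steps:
D(Q, c) = 4 - 5*Q
q = √2 (q = √(68 + (4 - 5*((4 + 5) + 5))) = √(68 + (4 - 5*(9 + 5))) = √(68 + (4 - 5*14)) = √(68 + (4 - 70)) = √(68 - 66) = √2 ≈ 1.4142)
g(a, z) = -595 + 5*a (g(a, z) = 5*(a - 1*119) = 5*(a - 119) = 5*(-119 + a) = -595 + 5*a)
1/(N(Z(0)) + g(33, q)) = 1/(-2 + (-595 + 5*33)) = 1/(-2 + (-595 + 165)) = 1/(-2 - 430) = 1/(-432) = -1/432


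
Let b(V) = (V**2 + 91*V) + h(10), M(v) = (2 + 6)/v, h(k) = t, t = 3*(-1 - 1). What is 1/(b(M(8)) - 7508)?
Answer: -1/7422 ≈ -0.00013473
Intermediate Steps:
t = -6 (t = 3*(-2) = -6)
h(k) = -6
M(v) = 8/v
b(V) = -6 + V**2 + 91*V (b(V) = (V**2 + 91*V) - 6 = -6 + V**2 + 91*V)
1/(b(M(8)) - 7508) = 1/((-6 + (8/8)**2 + 91*(8/8)) - 7508) = 1/((-6 + (8*(1/8))**2 + 91*(8*(1/8))) - 7508) = 1/((-6 + 1**2 + 91*1) - 7508) = 1/((-6 + 1 + 91) - 7508) = 1/(86 - 7508) = 1/(-7422) = -1/7422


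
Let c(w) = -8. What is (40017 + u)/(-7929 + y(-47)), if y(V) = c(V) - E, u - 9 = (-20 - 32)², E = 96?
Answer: -42730/8033 ≈ -5.3193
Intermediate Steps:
u = 2713 (u = 9 + (-20 - 32)² = 9 + (-52)² = 9 + 2704 = 2713)
y(V) = -104 (y(V) = -8 - 1*96 = -8 - 96 = -104)
(40017 + u)/(-7929 + y(-47)) = (40017 + 2713)/(-7929 - 104) = 42730/(-8033) = 42730*(-1/8033) = -42730/8033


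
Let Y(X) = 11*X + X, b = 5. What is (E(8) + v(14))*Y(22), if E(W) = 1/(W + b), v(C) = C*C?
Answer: 672936/13 ≈ 51764.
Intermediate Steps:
v(C) = C²
Y(X) = 12*X
E(W) = 1/(5 + W) (E(W) = 1/(W + 5) = 1/(5 + W))
(E(8) + v(14))*Y(22) = (1/(5 + 8) + 14²)*(12*22) = (1/13 + 196)*264 = (2549/13)*264 = 672936/13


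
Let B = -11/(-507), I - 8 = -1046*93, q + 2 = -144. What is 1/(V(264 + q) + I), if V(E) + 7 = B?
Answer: -507/49319428 ≈ -1.0280e-5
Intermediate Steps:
q = -146 (q = -2 - 144 = -146)
I = -97270 (I = 8 - 1046*93 = 8 - 97278 = -97270)
B = 11/507 (B = -11*(-1/507) = 11/507 ≈ 0.021696)
V(E) = -3538/507 (V(E) = -7 + 11/507 = -3538/507)
1/(V(264 + q) + I) = 1/(-3538/507 - 97270) = 1/(-49319428/507) = -507/49319428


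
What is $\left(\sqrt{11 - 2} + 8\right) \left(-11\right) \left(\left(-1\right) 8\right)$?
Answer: $968$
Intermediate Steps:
$\left(\sqrt{11 - 2} + 8\right) \left(-11\right) \left(\left(-1\right) 8\right) = \left(\sqrt{9} + 8\right) \left(-11\right) \left(-8\right) = \left(3 + 8\right) \left(-11\right) \left(-8\right) = 11 \left(-11\right) \left(-8\right) = \left(-121\right) \left(-8\right) = 968$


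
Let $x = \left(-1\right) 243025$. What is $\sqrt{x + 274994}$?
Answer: $\sqrt{31969} \approx 178.8$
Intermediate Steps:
$x = -243025$
$\sqrt{x + 274994} = \sqrt{-243025 + 274994} = \sqrt{31969}$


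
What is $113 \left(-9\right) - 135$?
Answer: $-1152$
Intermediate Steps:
$113 \left(-9\right) - 135 = -1017 - 135 = -1152$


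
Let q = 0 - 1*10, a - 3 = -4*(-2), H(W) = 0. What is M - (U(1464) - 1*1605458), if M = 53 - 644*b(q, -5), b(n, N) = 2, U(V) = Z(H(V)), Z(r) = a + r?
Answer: 1604212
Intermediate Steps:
a = 11 (a = 3 - 4*(-2) = 3 + 8 = 11)
Z(r) = 11 + r
U(V) = 11 (U(V) = 11 + 0 = 11)
q = -10 (q = 0 - 10 = -10)
M = -1235 (M = 53 - 644*2 = 53 - 1288 = -1235)
M - (U(1464) - 1*1605458) = -1235 - (11 - 1*1605458) = -1235 - (11 - 1605458) = -1235 - 1*(-1605447) = -1235 + 1605447 = 1604212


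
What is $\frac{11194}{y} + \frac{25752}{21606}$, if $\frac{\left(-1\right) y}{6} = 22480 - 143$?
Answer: $\frac{267456415}{241306611} \approx 1.1084$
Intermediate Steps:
$y = -134022$ ($y = - 6 \left(22480 - 143\right) = \left(-6\right) 22337 = -134022$)
$\frac{11194}{y} + \frac{25752}{21606} = \frac{11194}{-134022} + \frac{25752}{21606} = 11194 \left(- \frac{1}{134022}\right) + 25752 \cdot \frac{1}{21606} = - \frac{5597}{67011} + \frac{4292}{3601} = \frac{267456415}{241306611}$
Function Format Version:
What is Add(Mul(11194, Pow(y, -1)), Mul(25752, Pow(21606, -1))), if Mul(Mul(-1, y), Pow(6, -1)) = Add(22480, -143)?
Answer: Rational(267456415, 241306611) ≈ 1.1084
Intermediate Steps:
y = -134022 (y = Mul(-6, Add(22480, -143)) = Mul(-6, 22337) = -134022)
Add(Mul(11194, Pow(y, -1)), Mul(25752, Pow(21606, -1))) = Add(Mul(11194, Pow(-134022, -1)), Mul(25752, Pow(21606, -1))) = Add(Mul(11194, Rational(-1, 134022)), Mul(25752, Rational(1, 21606))) = Add(Rational(-5597, 67011), Rational(4292, 3601)) = Rational(267456415, 241306611)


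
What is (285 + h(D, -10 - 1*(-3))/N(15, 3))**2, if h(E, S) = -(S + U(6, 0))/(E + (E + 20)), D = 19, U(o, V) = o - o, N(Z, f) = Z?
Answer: 61482673849/756900 ≈ 81230.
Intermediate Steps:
U(o, V) = 0
h(E, S) = -S/(20 + 2*E) (h(E, S) = -(S + 0)/(E + (E + 20)) = -S/(E + (20 + E)) = -S/(20 + 2*E))
(285 + h(D, -10 - 1*(-3))/N(15, 3))**2 = (285 - (-10 - 1*(-3))/(20 + 2*19)/15)**2 = (285 - (-10 + 3)/(20 + 38)*(1/15))**2 = (285 - 1*(-7)/58*(1/15))**2 = (285 - 1*(-7)*1/58*(1/15))**2 = (285 + (7/58)*(1/15))**2 = (285 + 7/870)**2 = (247957/870)**2 = 61482673849/756900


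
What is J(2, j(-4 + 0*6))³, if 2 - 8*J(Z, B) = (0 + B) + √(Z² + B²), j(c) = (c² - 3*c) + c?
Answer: -(11 + √145)³/64 ≈ -191.14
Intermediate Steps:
j(c) = c² - 2*c
J(Z, B) = ¼ - B/8 - √(B² + Z²)/8 (J(Z, B) = ¼ - ((0 + B) + √(Z² + B²))/8 = ¼ - (B + √(B² + Z²))/8 = ¼ + (-B/8 - √(B² + Z²)/8) = ¼ - B/8 - √(B² + Z²)/8)
J(2, j(-4 + 0*6))³ = (¼ - (-4 + 0*6)*(-2 + (-4 + 0*6))/8 - √(((-4 + 0*6)*(-2 + (-4 + 0*6)))² + 2²)/8)³ = (¼ - (-4 + 0)*(-2 + (-4 + 0))/8 - √(((-4 + 0)*(-2 + (-4 + 0)))² + 4)/8)³ = (¼ - (-1)*(-2 - 4)/2 - √((-4*(-2 - 4))² + 4)/8)³ = (¼ - (-1)*(-6)/2 - √((-4*(-6))² + 4)/8)³ = (¼ - ⅛*24 - √(24² + 4)/8)³ = (¼ - 3 - √(576 + 4)/8)³ = (¼ - 3 - √145/4)³ = (-11/4 - √145/4)³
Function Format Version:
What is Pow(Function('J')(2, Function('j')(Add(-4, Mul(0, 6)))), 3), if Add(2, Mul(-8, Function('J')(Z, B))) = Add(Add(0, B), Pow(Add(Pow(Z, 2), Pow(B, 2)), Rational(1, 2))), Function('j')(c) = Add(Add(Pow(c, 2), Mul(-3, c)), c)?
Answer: Mul(Rational(-1, 64), Pow(Add(11, Pow(145, Rational(1, 2))), 3)) ≈ -191.14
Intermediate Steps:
Function('j')(c) = Add(Pow(c, 2), Mul(-2, c))
Function('J')(Z, B) = Add(Rational(1, 4), Mul(Rational(-1, 8), B), Mul(Rational(-1, 8), Pow(Add(Pow(B, 2), Pow(Z, 2)), Rational(1, 2)))) (Function('J')(Z, B) = Add(Rational(1, 4), Mul(Rational(-1, 8), Add(Add(0, B), Pow(Add(Pow(Z, 2), Pow(B, 2)), Rational(1, 2))))) = Add(Rational(1, 4), Mul(Rational(-1, 8), Add(B, Pow(Add(Pow(B, 2), Pow(Z, 2)), Rational(1, 2))))) = Add(Rational(1, 4), Add(Mul(Rational(-1, 8), B), Mul(Rational(-1, 8), Pow(Add(Pow(B, 2), Pow(Z, 2)), Rational(1, 2))))) = Add(Rational(1, 4), Mul(Rational(-1, 8), B), Mul(Rational(-1, 8), Pow(Add(Pow(B, 2), Pow(Z, 2)), Rational(1, 2)))))
Pow(Function('J')(2, Function('j')(Add(-4, Mul(0, 6)))), 3) = Pow(Add(Rational(1, 4), Mul(Rational(-1, 8), Mul(Add(-4, Mul(0, 6)), Add(-2, Add(-4, Mul(0, 6))))), Mul(Rational(-1, 8), Pow(Add(Pow(Mul(Add(-4, Mul(0, 6)), Add(-2, Add(-4, Mul(0, 6)))), 2), Pow(2, 2)), Rational(1, 2)))), 3) = Pow(Add(Rational(1, 4), Mul(Rational(-1, 8), Mul(Add(-4, 0), Add(-2, Add(-4, 0)))), Mul(Rational(-1, 8), Pow(Add(Pow(Mul(Add(-4, 0), Add(-2, Add(-4, 0))), 2), 4), Rational(1, 2)))), 3) = Pow(Add(Rational(1, 4), Mul(Rational(-1, 8), Mul(-4, Add(-2, -4))), Mul(Rational(-1, 8), Pow(Add(Pow(Mul(-4, Add(-2, -4)), 2), 4), Rational(1, 2)))), 3) = Pow(Add(Rational(1, 4), Mul(Rational(-1, 8), Mul(-4, -6)), Mul(Rational(-1, 8), Pow(Add(Pow(Mul(-4, -6), 2), 4), Rational(1, 2)))), 3) = Pow(Add(Rational(1, 4), Mul(Rational(-1, 8), 24), Mul(Rational(-1, 8), Pow(Add(Pow(24, 2), 4), Rational(1, 2)))), 3) = Pow(Add(Rational(1, 4), -3, Mul(Rational(-1, 8), Pow(Add(576, 4), Rational(1, 2)))), 3) = Pow(Add(Rational(1, 4), -3, Mul(Rational(-1, 8), Pow(580, Rational(1, 2)))), 3) = Pow(Add(Rational(1, 4), -3, Mul(Rational(-1, 8), Mul(2, Pow(145, Rational(1, 2))))), 3) = Pow(Add(Rational(1, 4), -3, Mul(Rational(-1, 4), Pow(145, Rational(1, 2)))), 3) = Pow(Add(Rational(-11, 4), Mul(Rational(-1, 4), Pow(145, Rational(1, 2)))), 3)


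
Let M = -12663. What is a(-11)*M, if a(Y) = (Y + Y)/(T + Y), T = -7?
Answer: -15477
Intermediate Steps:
a(Y) = 2*Y/(-7 + Y) (a(Y) = (Y + Y)/(-7 + Y) = (2*Y)/(-7 + Y) = 2*Y/(-7 + Y))
a(-11)*M = (2*(-11)/(-7 - 11))*(-12663) = (2*(-11)/(-18))*(-12663) = (2*(-11)*(-1/18))*(-12663) = (11/9)*(-12663) = -15477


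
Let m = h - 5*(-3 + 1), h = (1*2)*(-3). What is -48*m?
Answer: -192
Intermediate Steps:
h = -6 (h = 2*(-3) = -6)
m = 4 (m = -6 - 5*(-3 + 1) = -6 - 5*(-2) = -6 + 10 = 4)
-48*m = -48*4 = -192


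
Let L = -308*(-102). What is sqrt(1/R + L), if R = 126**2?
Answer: sqrt(498760417)/126 ≈ 177.25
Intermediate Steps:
R = 15876
L = 31416
sqrt(1/R + L) = sqrt(1/15876 + 31416) = sqrt(498760417/15876) = sqrt(498760417)/126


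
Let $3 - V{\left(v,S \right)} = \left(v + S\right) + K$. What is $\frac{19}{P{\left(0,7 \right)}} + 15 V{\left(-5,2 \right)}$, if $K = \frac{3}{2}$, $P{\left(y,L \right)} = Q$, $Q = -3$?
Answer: $\frac{367}{6} \approx 61.167$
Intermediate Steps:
$P{\left(y,L \right)} = -3$
$K = \frac{3}{2}$ ($K = 3 \cdot \frac{1}{2} = \frac{3}{2} \approx 1.5$)
$V{\left(v,S \right)} = \frac{3}{2} - S - v$ ($V{\left(v,S \right)} = 3 - \left(\left(v + S\right) + \frac{3}{2}\right) = 3 - \left(\left(S + v\right) + \frac{3}{2}\right) = 3 - \left(\frac{3}{2} + S + v\right) = \frac{3}{2} - S - v$)
$\frac{19}{P{\left(0,7 \right)}} + 15 V{\left(-5,2 \right)} = \frac{19}{-3} + 15 \left(\frac{3}{2} - 2 - -5\right) = 19 \left(- \frac{1}{3}\right) + 15 \left(\frac{3}{2} - 2 + 5\right) = - \frac{19}{3} + 15 \cdot \frac{9}{2} = - \frac{19}{3} + \frac{135}{2} = \frac{367}{6}$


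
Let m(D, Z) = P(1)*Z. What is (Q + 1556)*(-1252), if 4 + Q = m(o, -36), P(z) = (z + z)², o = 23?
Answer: -1762816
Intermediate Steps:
P(z) = 4*z² (P(z) = (2*z)² = 4*z²)
m(D, Z) = 4*Z (m(D, Z) = (4*1²)*Z = (4*1)*Z = 4*Z)
Q = -148 (Q = -4 + 4*(-36) = -4 - 144 = -148)
(Q + 1556)*(-1252) = (-148 + 1556)*(-1252) = 1408*(-1252) = -1762816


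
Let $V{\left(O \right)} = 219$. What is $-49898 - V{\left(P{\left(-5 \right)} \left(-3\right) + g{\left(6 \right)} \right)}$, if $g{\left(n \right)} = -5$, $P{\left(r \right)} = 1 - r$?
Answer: $-50117$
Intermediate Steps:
$-49898 - V{\left(P{\left(-5 \right)} \left(-3\right) + g{\left(6 \right)} \right)} = -49898 - 219 = -50117$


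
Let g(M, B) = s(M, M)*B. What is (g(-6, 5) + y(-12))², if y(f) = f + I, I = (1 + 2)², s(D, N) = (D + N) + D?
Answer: 8649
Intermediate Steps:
s(D, N) = N + 2*D
g(M, B) = 3*B*M (g(M, B) = (M + 2*M)*B = (3*M)*B = 3*B*M)
I = 9 (I = 3² = 9)
y(f) = 9 + f (y(f) = f + 9 = 9 + f)
(g(-6, 5) + y(-12))² = (3*5*(-6) + (9 - 12))² = (-90 - 3)² = (-93)² = 8649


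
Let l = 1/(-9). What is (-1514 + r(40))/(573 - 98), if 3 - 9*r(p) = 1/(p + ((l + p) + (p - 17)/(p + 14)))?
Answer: -3938867/1236045 ≈ -3.1867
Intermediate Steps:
l = -⅑ ≈ -0.11111
r(p) = ⅓ - 1/(9*(-⅑ + 2*p + (-17 + p)/(14 + p))) (r(p) = ⅓ - 1/(9*(p + ((-⅑ + p) + (p - 17)/(p + 14)))) = ⅓ - 1/(9*(p + ((-⅑ + p) + (-17 + p)/(14 + p)))) = ⅓ - 1/(9*(p + (-⅑ + p + (-17 + p)/(14 + p)))) = ⅓ - 1/(9*(-⅑ + 2*p + (-17 + p)/(14 + p))))
(-1514 + r(40))/(573 - 98) = (-1514 + (-209 + 18*40² + 257*40)/(3*(-167 + 18*40² + 260*40)))/(573 - 98) = (-1514 + (-209 + 18*1600 + 10280)/(3*(-167 + 18*1600 + 10400)))/475 = (-1514 + (-209 + 28800 + 10280)/(3*(-167 + 28800 + 10400)))*(1/475) = (-1514 + (⅓)*38871/39033)*(1/475) = (-1514 + (⅓)*(1/39033)*38871)*(1/475) = (-1514 + 4319/13011)*(1/475) = -19694335/13011*1/475 = -3938867/1236045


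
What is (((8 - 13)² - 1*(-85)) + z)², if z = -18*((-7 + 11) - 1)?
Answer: 3136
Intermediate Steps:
z = -54 (z = -18*(4 - 1) = -18*3 = -54)
(((8 - 13)² - 1*(-85)) + z)² = (((8 - 13)² - 1*(-85)) - 54)² = (((-5)² + 85) - 54)² = ((25 + 85) - 54)² = (110 - 54)² = 56² = 3136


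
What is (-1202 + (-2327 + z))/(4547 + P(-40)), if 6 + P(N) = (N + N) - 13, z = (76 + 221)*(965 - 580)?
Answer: 3463/139 ≈ 24.914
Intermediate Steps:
z = 114345 (z = 297*385 = 114345)
P(N) = -19 + 2*N (P(N) = -6 + ((N + N) - 13) = -6 + (2*N - 13) = -6 + (-13 + 2*N) = -19 + 2*N)
(-1202 + (-2327 + z))/(4547 + P(-40)) = (-1202 + (-2327 + 114345))/(4547 + (-19 + 2*(-40))) = (-1202 + 112018)/(4547 + (-19 - 80)) = 110816/(4547 - 99) = 110816/4448 = 110816*(1/4448) = 3463/139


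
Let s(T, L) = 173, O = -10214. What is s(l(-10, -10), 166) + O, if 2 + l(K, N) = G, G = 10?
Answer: -10041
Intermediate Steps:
l(K, N) = 8 (l(K, N) = -2 + 10 = 8)
s(l(-10, -10), 166) + O = 173 - 10214 = -10041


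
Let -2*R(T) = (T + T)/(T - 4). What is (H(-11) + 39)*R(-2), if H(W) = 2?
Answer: -41/3 ≈ -13.667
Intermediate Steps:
R(T) = -T/(-4 + T) (R(T) = -(T + T)/(2*(T - 4)) = -2*T/(2*(-4 + T)) = -T/(-4 + T))
(H(-11) + 39)*R(-2) = (2 + 39)*(-1*(-2)/(-4 - 2)) = 41*(-1*(-2)/(-6)) = 41*(-1*(-2)*(-⅙)) = 41*(-⅓) = -41/3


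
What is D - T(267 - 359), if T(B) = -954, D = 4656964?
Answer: 4657918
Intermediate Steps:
D - T(267 - 359) = 4656964 - 1*(-954) = 4656964 + 954 = 4657918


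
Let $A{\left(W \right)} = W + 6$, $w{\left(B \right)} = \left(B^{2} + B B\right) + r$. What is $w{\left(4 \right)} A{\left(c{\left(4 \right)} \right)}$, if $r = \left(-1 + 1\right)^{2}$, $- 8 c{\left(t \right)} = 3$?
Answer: $180$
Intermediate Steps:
$c{\left(t \right)} = - \frac{3}{8}$ ($c{\left(t \right)} = \left(- \frac{1}{8}\right) 3 = - \frac{3}{8}$)
$r = 0$ ($r = 0^{2} = 0$)
$w{\left(B \right)} = 2 B^{2}$ ($w{\left(B \right)} = \left(B^{2} + B B\right) + 0 = \left(B^{2} + B^{2}\right) + 0 = 2 B^{2} + 0 = 2 B^{2}$)
$A{\left(W \right)} = 6 + W$
$w{\left(4 \right)} A{\left(c{\left(4 \right)} \right)} = 2 \cdot 4^{2} \left(6 - \frac{3}{8}\right) = 2 \cdot 16 \cdot \frac{45}{8} = 32 \cdot \frac{45}{8} = 180$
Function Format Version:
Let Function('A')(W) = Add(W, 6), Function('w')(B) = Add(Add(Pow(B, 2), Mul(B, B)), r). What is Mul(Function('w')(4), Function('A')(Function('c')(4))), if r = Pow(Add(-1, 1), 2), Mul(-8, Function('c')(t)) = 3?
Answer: 180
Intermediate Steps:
Function('c')(t) = Rational(-3, 8) (Function('c')(t) = Mul(Rational(-1, 8), 3) = Rational(-3, 8))
r = 0 (r = Pow(0, 2) = 0)
Function('w')(B) = Mul(2, Pow(B, 2)) (Function('w')(B) = Add(Add(Pow(B, 2), Mul(B, B)), 0) = Add(Add(Pow(B, 2), Pow(B, 2)), 0) = Add(Mul(2, Pow(B, 2)), 0) = Mul(2, Pow(B, 2)))
Function('A')(W) = Add(6, W)
Mul(Function('w')(4), Function('A')(Function('c')(4))) = Mul(Mul(2, Pow(4, 2)), Add(6, Rational(-3, 8))) = Mul(Mul(2, 16), Rational(45, 8)) = Mul(32, Rational(45, 8)) = 180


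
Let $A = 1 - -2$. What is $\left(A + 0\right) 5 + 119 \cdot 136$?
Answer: $16199$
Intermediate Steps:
$A = 3$ ($A = 1 + 2 = 3$)
$\left(A + 0\right) 5 + 119 \cdot 136 = \left(3 + 0\right) 5 + 119 \cdot 136 = 3 \cdot 5 + 16184 = 15 + 16184 = 16199$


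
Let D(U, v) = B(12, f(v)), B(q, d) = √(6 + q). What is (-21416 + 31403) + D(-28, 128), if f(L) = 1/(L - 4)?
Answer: 9987 + 3*√2 ≈ 9991.3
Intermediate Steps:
f(L) = 1/(-4 + L)
D(U, v) = 3*√2 (D(U, v) = √(6 + 12) = √18 = 3*√2)
(-21416 + 31403) + D(-28, 128) = (-21416 + 31403) + 3*√2 = 9987 + 3*√2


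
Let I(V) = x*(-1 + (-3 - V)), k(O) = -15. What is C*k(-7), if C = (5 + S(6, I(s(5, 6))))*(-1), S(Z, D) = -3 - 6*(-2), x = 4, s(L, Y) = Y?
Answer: 210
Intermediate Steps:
I(V) = -16 - 4*V (I(V) = 4*(-1 + (-3 - V)) = 4*(-4 - V) = -16 - 4*V)
S(Z, D) = 9 (S(Z, D) = -3 - 1*(-12) = -3 + 12 = 9)
C = -14 (C = (5 + 9)*(-1) = 14*(-1) = -14)
C*k(-7) = -14*(-15) = 210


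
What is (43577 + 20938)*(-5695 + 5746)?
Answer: 3290265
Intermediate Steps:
(43577 + 20938)*(-5695 + 5746) = 64515*51 = 3290265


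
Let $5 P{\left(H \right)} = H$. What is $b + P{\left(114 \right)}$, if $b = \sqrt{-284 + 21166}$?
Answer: $\frac{114}{5} + \sqrt{20882} \approx 167.31$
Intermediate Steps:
$P{\left(H \right)} = \frac{H}{5}$
$b = \sqrt{20882} \approx 144.51$
$b + P{\left(114 \right)} = \sqrt{20882} + \frac{1}{5} \cdot 114 = \sqrt{20882} + \frac{114}{5} = \frac{114}{5} + \sqrt{20882}$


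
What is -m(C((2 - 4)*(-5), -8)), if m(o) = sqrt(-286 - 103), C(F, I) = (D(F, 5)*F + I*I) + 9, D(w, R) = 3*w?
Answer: -I*sqrt(389) ≈ -19.723*I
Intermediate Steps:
C(F, I) = 9 + I**2 + 3*F**2 (C(F, I) = ((3*F)*F + I*I) + 9 = (3*F**2 + I**2) + 9 = (I**2 + 3*F**2) + 9 = 9 + I**2 + 3*F**2)
m(o) = I*sqrt(389) (m(o) = sqrt(-389) = I*sqrt(389))
-m(C((2 - 4)*(-5), -8)) = -I*sqrt(389)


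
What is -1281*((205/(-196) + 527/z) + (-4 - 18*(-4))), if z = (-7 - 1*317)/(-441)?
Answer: -42194737/42 ≈ -1.0046e+6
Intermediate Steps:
z = 36/49 (z = (-7 - 317)*(-1/441) = -324*(-1/441) = 36/49 ≈ 0.73469)
-1281*((205/(-196) + 527/z) + (-4 - 18*(-4))) = -1281*((205/(-196) + 527/(36/49)) + (-4 - 18*(-4))) = -1281*((205*(-1/196) + 527*(49/36)) + (-4 + 72)) = -1281*((-205/196 + 25823/36) + 68) = -1281*(631741/882 + 68) = -1281*691717/882 = -42194737/42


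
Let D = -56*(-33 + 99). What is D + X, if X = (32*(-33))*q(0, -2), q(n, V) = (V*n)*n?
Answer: -3696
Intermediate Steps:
q(n, V) = V*n**2
X = 0 (X = (32*(-33))*(-2*0**2) = -(-2112)*0 = -1056*0 = 0)
D = -3696 (D = -56*66 = -3696)
D + X = -3696 + 0 = -3696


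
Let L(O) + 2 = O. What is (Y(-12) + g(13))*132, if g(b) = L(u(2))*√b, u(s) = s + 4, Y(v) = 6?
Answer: 792 + 528*√13 ≈ 2695.7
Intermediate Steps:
u(s) = 4 + s
L(O) = -2 + O
g(b) = 4*√b (g(b) = (-2 + (4 + 2))*√b = (-2 + 6)*√b = 4*√b)
(Y(-12) + g(13))*132 = (6 + 4*√13)*132 = 792 + 528*√13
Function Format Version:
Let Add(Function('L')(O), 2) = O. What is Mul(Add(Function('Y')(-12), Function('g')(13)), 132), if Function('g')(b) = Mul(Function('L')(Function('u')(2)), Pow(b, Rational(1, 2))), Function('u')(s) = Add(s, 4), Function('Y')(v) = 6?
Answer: Add(792, Mul(528, Pow(13, Rational(1, 2)))) ≈ 2695.7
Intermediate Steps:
Function('u')(s) = Add(4, s)
Function('L')(O) = Add(-2, O)
Function('g')(b) = Mul(4, Pow(b, Rational(1, 2))) (Function('g')(b) = Mul(Add(-2, Add(4, 2)), Pow(b, Rational(1, 2))) = Mul(Add(-2, 6), Pow(b, Rational(1, 2))) = Mul(4, Pow(b, Rational(1, 2))))
Mul(Add(Function('Y')(-12), Function('g')(13)), 132) = Mul(Add(6, Mul(4, Pow(13, Rational(1, 2)))), 132) = Add(792, Mul(528, Pow(13, Rational(1, 2))))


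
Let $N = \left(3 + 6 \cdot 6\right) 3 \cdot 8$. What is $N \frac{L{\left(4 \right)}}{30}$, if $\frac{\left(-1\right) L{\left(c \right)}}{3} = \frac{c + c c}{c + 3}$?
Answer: $- \frac{1872}{7} \approx -267.43$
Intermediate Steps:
$L{\left(c \right)} = - \frac{3 \left(c + c^{2}\right)}{3 + c}$ ($L{\left(c \right)} = - 3 \frac{c + c c}{c + 3} = - 3 \frac{c + c^{2}}{3 + c} = - \frac{3 \left(c + c^{2}\right)}{3 + c}$)
$N = 936$ ($N = \left(3 + 36\right) 3 \cdot 8 = 39 \cdot 3 \cdot 8 = 117 \cdot 8 = 936$)
$N \frac{L{\left(4 \right)}}{30} = 936 \frac{\left(-3\right) 4 \frac{1}{3 + 4} \left(1 + 4\right)}{30} = 936 \left(-3\right) 4 \cdot \frac{1}{7} \cdot 5 \cdot \frac{1}{30} = 936 \left(\left(- \frac{60}{7}\right) \frac{1}{30}\right) = 936 \left(- \frac{2}{7}\right) = - \frac{1872}{7}$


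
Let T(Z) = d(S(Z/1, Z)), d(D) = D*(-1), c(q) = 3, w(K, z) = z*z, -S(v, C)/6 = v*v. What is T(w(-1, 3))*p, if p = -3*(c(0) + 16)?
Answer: -27702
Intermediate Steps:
S(v, C) = -6*v² (S(v, C) = -6*v*v = -6*v²)
w(K, z) = z²
p = -57 (p = -3*(3 + 16) = -3*19 = -57)
d(D) = -D
T(Z) = 6*Z² (T(Z) = -(-6)*(Z/1)² = -(-6)*(Z*1)² = -(-6)*Z² = 6*Z²)
T(w(-1, 3))*p = (6*(3²)²)*(-57) = (6*9²)*(-57) = (6*81)*(-57) = 486*(-57) = -27702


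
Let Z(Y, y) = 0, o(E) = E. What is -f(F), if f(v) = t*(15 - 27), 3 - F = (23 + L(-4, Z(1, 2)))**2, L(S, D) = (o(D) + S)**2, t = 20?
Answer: 240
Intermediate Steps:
L(S, D) = (D + S)**2
F = -1518 (F = 3 - (23 + (0 - 4)**2)**2 = 3 - (23 + (-4)**2)**2 = 3 - (23 + 16)**2 = 3 - 1*39**2 = 3 - 1*1521 = 3 - 1521 = -1518)
f(v) = -240 (f(v) = 20*(15 - 27) = 20*(-12) = -240)
-f(F) = -1*(-240) = 240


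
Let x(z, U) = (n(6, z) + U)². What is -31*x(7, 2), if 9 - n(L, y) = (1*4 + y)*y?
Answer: -135036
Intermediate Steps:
n(L, y) = 9 - y*(4 + y) (n(L, y) = 9 - (1*4 + y)*y = 9 - (4 + y)*y = 9 - y*(4 + y))
x(z, U) = (9 + U - z² - 4*z)² (x(z, U) = ((9 - z² - 4*z) + U)² = (9 + U - z² - 4*z)²)
-31*x(7, 2) = -31*(9 + 2 - 1*7² - 4*7)² = -31*(9 + 2 - 1*49 - 28)² = -31*(9 + 2 - 49 - 28)² = -31*(-66)² = -31*4356 = -135036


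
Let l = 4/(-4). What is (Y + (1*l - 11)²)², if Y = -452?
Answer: 94864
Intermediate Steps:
l = -1 (l = 4*(-¼) = -1)
(Y + (1*l - 11)²)² = (-452 + (1*(-1) - 11)²)² = (-452 + (-1 - 11)²)² = (-452 + (-12)²)² = (-452 + 144)² = (-308)² = 94864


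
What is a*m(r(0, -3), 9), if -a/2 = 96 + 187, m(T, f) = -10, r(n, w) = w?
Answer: 5660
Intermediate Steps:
a = -566 (a = -2*(96 + 187) = -2*283 = -566)
a*m(r(0, -3), 9) = -566*(-10) = 5660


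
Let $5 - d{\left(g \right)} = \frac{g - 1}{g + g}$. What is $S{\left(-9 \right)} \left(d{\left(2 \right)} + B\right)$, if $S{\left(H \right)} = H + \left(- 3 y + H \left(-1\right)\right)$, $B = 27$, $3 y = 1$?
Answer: $- \frac{127}{4} \approx -31.75$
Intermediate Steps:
$y = \frac{1}{3}$ ($y = \frac{1}{3} \cdot 1 = \frac{1}{3} \approx 0.33333$)
$d{\left(g \right)} = 5 - \frac{-1 + g}{2 g}$ ($d{\left(g \right)} = 5 - \frac{g - 1}{g + g} = 5 - \frac{-1 + g}{2 g}$)
$S{\left(H \right)} = -1$ ($S{\left(H \right)} = H + \left(\left(-3\right) \frac{1}{3} + H \left(-1\right)\right) = H - \left(1 + H\right) = -1$)
$S{\left(-9 \right)} \left(d{\left(2 \right)} + B\right) = - (\frac{1 + 9 \cdot 2}{2 \cdot 2} + 27) = - (\frac{1}{2} \cdot \frac{1}{2} \left(1 + 18\right) + 27) = - (\frac{1}{2} \cdot \frac{1}{2} \cdot 19 + 27) = - (\frac{19}{4} + 27) = \left(-1\right) \frac{127}{4} = - \frac{127}{4}$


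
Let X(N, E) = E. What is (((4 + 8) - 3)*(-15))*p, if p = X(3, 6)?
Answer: -810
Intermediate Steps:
p = 6
(((4 + 8) - 3)*(-15))*p = (((4 + 8) - 3)*(-15))*6 = ((12 - 3)*(-15))*6 = (9*(-15))*6 = -135*6 = -810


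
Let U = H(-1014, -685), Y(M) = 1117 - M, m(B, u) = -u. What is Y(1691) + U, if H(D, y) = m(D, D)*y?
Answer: -695164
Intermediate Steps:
H(D, y) = -D*y (H(D, y) = (-D)*y = -D*y)
U = -694590 (U = -1*(-1014)*(-685) = -694590)
Y(1691) + U = (1117 - 1*1691) - 694590 = (1117 - 1691) - 694590 = -574 - 694590 = -695164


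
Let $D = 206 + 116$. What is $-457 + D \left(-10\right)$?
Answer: $-3677$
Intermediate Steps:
$D = 322$
$-457 + D \left(-10\right) = -457 + 322 \left(-10\right) = -457 - 3220 = -3677$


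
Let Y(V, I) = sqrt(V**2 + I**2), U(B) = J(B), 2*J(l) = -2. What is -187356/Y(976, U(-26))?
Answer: -187356*sqrt(952577)/952577 ≈ -191.96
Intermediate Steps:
J(l) = -1 (J(l) = (1/2)*(-2) = -1)
U(B) = -1
Y(V, I) = sqrt(I**2 + V**2)
-187356/Y(976, U(-26)) = -187356/sqrt((-1)**2 + 976**2) = -187356/sqrt(1 + 952576) = -187356*sqrt(952577)/952577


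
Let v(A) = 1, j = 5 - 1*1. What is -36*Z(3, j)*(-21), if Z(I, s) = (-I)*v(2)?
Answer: -2268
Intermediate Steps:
j = 4 (j = 5 - 1 = 4)
Z(I, s) = -I (Z(I, s) = -I*1 = -I)
-36*Z(3, j)*(-21) = -(-36)*3*(-21) = -36*(-3)*(-21) = 108*(-21) = -2268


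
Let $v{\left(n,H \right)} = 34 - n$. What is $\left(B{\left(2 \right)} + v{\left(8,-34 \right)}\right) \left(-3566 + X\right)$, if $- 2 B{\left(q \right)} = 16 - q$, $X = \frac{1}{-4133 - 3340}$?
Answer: $- \frac{506325661}{7473} \approx -67754.0$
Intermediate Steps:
$X = - \frac{1}{7473}$ ($X = \frac{1}{-7473} = - \frac{1}{7473} \approx -0.00013381$)
$B{\left(q \right)} = -8 + \frac{q}{2}$ ($B{\left(q \right)} = - \frac{16 - q}{2} = -8 + \frac{q}{2}$)
$\left(B{\left(2 \right)} + v{\left(8,-34 \right)}\right) \left(-3566 + X\right) = \left(\left(-8 + \frac{1}{2} \cdot 2\right) + \left(34 - 8\right)\right) \left(-3566 - \frac{1}{7473}\right) = \left(\left(-8 + 1\right) + \left(34 - 8\right)\right) \left(- \frac{26648719}{7473}\right) = \left(-7 + 26\right) \left(- \frac{26648719}{7473}\right) = 19 \left(- \frac{26648719}{7473}\right) = - \frac{506325661}{7473}$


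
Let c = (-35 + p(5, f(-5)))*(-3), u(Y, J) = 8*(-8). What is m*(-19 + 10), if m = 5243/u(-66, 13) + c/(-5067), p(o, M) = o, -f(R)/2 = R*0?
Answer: 26572041/36032 ≈ 737.46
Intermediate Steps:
f(R) = 0 (f(R) = -2*R*0 = -2*0 = 0)
u(Y, J) = -64
c = 90 (c = (-35 + 5)*(-3) = -30*(-3) = 90)
m = -2952449/36032 (m = 5243/(-64) + 90/(-5067) = 5243*(-1/64) + 90*(-1/5067) = -5243/64 - 10/563 = -2952449/36032 ≈ -81.940)
m*(-19 + 10) = -2952449*(-19 + 10)/36032 = -2952449/36032*(-9) = 26572041/36032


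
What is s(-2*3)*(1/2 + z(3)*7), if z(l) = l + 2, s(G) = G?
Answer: -213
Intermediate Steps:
z(l) = 2 + l
s(-2*3)*(1/2 + z(3)*7) = (-2*3)*(1/2 + (2 + 3)*7) = -6*(1/2 + 5*7) = -6*(1/2 + 35) = -6*71/2 = -213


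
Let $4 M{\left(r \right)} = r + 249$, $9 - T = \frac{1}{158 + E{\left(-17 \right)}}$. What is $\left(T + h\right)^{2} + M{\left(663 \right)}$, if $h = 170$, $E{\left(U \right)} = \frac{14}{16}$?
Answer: $\frac{52125025549}{1615441} \approx 32267.0$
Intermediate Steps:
$E{\left(U \right)} = \frac{7}{8}$ ($E{\left(U \right)} = 14 \cdot \frac{1}{16} = \frac{7}{8}$)
$T = \frac{11431}{1271}$ ($T = 9 - \frac{1}{158 + \frac{7}{8}} = 9 - \frac{1}{\frac{1271}{8}} = 9 - \frac{8}{1271} = \frac{11431}{1271} \approx 8.9937$)
$M{\left(r \right)} = \frac{249}{4} + \frac{r}{4}$ ($M{\left(r \right)} = \frac{r + 249}{4} = \frac{249 + r}{4} = \frac{249}{4} + \frac{r}{4}$)
$\left(T + h\right)^{2} + M{\left(663 \right)} = \left(\frac{11431}{1271} + 170\right)^{2} + \left(\frac{249}{4} + \frac{1}{4} \cdot 663\right) = \left(\frac{227501}{1271}\right)^{2} + \left(\frac{249}{4} + \frac{663}{4}\right) = \frac{51756705001}{1615441} + 228 = \frac{52125025549}{1615441}$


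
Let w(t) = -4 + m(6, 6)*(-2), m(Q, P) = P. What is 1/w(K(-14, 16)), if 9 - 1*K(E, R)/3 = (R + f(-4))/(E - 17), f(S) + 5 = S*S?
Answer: -1/16 ≈ -0.062500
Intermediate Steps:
f(S) = -5 + S² (f(S) = -5 + S*S = -5 + S²)
K(E, R) = 27 - 3*(11 + R)/(-17 + E) (K(E, R) = 27 - 3*(R + (-5 + (-4)²))/(E - 17) = 27 - 3*(R + (-5 + 16))/(-17 + E) = 27 - 3*(R + 11)/(-17 + E) = 27 - 3*(11 + R)/(-17 + E))
w(t) = -16 (w(t) = -4 + 6*(-2) = -4 - 12 = -16)
1/w(K(-14, 16)) = 1/(-16) = -1/16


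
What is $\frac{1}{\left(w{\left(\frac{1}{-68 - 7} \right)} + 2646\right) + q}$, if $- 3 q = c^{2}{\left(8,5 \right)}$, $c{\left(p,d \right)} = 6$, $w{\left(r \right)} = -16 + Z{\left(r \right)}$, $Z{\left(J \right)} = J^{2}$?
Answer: $\frac{5625}{14726251} \approx 0.00038197$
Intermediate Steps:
$w{\left(r \right)} = -16 + r^{2}$
$q = -12$ ($q = - \frac{6^{2}}{3} = \left(- \frac{1}{3}\right) 36 = -12$)
$\frac{1}{\left(w{\left(\frac{1}{-68 - 7} \right)} + 2646\right) + q} = \frac{1}{\left(\left(-16 + \left(\frac{1}{-68 - 7}\right)^{2}\right) + 2646\right) - 12} = \frac{1}{\left(\left(-16 + \left(\frac{1}{-75}\right)^{2}\right) + 2646\right) - 12} = \frac{1}{\left(\left(-16 + \left(- \frac{1}{75}\right)^{2}\right) + 2646\right) - 12} = \frac{1}{\left(\left(-16 + \frac{1}{5625}\right) + 2646\right) - 12} = \frac{1}{\left(- \frac{89999}{5625} + 2646\right) - 12} = \frac{1}{\frac{14793751}{5625} - 12} = \frac{1}{\frac{14726251}{5625}} = \frac{5625}{14726251}$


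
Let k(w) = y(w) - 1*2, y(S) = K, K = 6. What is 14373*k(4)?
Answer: 57492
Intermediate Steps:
y(S) = 6
k(w) = 4 (k(w) = 6 - 1*2 = 6 - 2 = 4)
14373*k(4) = 14373*4 = 57492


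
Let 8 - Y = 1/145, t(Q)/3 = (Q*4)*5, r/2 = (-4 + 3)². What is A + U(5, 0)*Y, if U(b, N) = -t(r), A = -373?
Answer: -38633/29 ≈ -1332.2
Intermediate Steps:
r = 2 (r = 2*(-4 + 3)² = 2*(-1)² = 2*1 = 2)
t(Q) = 60*Q (t(Q) = 3*((Q*4)*5) = 3*((4*Q)*5) = 3*(20*Q) = 60*Q)
Y = 1159/145 (Y = 8 - 1/145 = 1159/145 ≈ 7.9931)
U(b, N) = -120 (U(b, N) = -60*2 = -1*120 = -120)
A + U(5, 0)*Y = -373 - 120*1159/145 = -373 - 27816/29 = -38633/29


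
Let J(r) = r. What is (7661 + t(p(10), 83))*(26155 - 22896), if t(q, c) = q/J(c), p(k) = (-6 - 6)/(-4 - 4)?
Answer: 4144564811/166 ≈ 2.4967e+7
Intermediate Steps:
p(k) = 3/2 (p(k) = -12/(-8) = -12*(-⅛) = 3/2)
t(q, c) = q/c
(7661 + t(p(10), 83))*(26155 - 22896) = (7661 + (3/2)/83)*(26155 - 22896) = (7661 + (3/2)*(1/83))*3259 = (7661 + 3/166)*3259 = (1271729/166)*3259 = 4144564811/166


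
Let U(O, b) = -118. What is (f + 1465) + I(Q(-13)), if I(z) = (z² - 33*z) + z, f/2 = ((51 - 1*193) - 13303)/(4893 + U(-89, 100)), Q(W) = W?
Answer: 1952372/955 ≈ 2044.4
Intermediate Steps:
f = -5378/955 (f = 2*(((51 - 1*193) - 13303)/(4893 - 118)) = 2*(((51 - 193) - 13303)/4775) = 2*((-142 - 13303)*(1/4775)) = 2*(-13445*1/4775) = 2*(-2689/955) = -5378/955 ≈ -5.6314)
I(z) = z² - 32*z
(f + 1465) + I(Q(-13)) = (-5378/955 + 1465) - 13*(-32 - 13) = 1393697/955 - 13*(-45) = 1393697/955 + 585 = 1952372/955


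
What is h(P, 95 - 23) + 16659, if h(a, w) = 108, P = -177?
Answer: 16767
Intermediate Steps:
h(P, 95 - 23) + 16659 = 108 + 16659 = 16767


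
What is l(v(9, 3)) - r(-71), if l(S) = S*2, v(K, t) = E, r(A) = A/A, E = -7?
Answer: -15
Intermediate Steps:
r(A) = 1
v(K, t) = -7
l(S) = 2*S
l(v(9, 3)) - r(-71) = 2*(-7) - 1*1 = -14 - 1 = -15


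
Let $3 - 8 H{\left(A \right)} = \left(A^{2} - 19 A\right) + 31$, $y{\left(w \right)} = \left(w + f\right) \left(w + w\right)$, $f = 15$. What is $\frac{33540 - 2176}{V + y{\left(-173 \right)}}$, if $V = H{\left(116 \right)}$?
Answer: $\frac{15682}{26629} \approx 0.58891$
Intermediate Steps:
$y{\left(w \right)} = 2 w \left(15 + w\right)$ ($y{\left(w \right)} = \left(w + 15\right) \left(w + w\right) = \left(15 + w\right) 2 w = 2 w \left(15 + w\right)$)
$H{\left(A \right)} = - \frac{7}{2} - \frac{A^{2}}{8} + \frac{19 A}{8}$ ($H{\left(A \right)} = \frac{3}{8} - \frac{\left(A^{2} - 19 A\right) + 31}{8} = \frac{3}{8} - \frac{31 + A^{2} - 19 A}{8} = \frac{3}{8} - \left(\frac{31}{8} - \frac{19 A}{8} + \frac{A^{2}}{8}\right) = - \frac{7}{2} - \frac{A^{2}}{8} + \frac{19 A}{8}$)
$V = -1410$ ($V = - \frac{7}{2} - \frac{116^{2}}{8} + \frac{19}{8} \cdot 116 = - \frac{7}{2} - 1682 + \frac{551}{2} = -1410$)
$\frac{33540 - 2176}{V + y{\left(-173 \right)}} = \frac{33540 - 2176}{-1410 + 2 \left(-173\right) \left(15 - 173\right)} = \frac{31364}{-1410 + 2 \left(-173\right) \left(-158\right)} = \frac{31364}{-1410 + 54668} = \frac{31364}{53258} = 31364 \cdot \frac{1}{53258} = \frac{15682}{26629}$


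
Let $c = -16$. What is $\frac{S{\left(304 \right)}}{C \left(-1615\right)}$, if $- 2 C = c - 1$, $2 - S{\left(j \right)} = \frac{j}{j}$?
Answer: $- \frac{2}{27455} \approx -7.2846 \cdot 10^{-5}$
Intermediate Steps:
$S{\left(j \right)} = 1$ ($S{\left(j \right)} = 2 - \frac{j}{j} = 2 - 1 = 1$)
$C = \frac{17}{2}$ ($C = - \frac{-16 - 1}{2} = \left(- \frac{1}{2}\right) \left(-17\right) = \frac{17}{2} \approx 8.5$)
$\frac{S{\left(304 \right)}}{C \left(-1615\right)} = 1 \frac{1}{\frac{17}{2} \left(-1615\right)} = 1 \frac{1}{- \frac{27455}{2}} = 1 \left(- \frac{2}{27455}\right) = - \frac{2}{27455}$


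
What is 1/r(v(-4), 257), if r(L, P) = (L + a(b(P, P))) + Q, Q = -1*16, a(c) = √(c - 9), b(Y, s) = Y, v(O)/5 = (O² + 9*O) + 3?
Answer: -101/9953 - 2*√62/9953 ≈ -0.011730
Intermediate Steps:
v(O) = 15 + 5*O² + 45*O (v(O) = 5*((O² + 9*O) + 3) = 5*(3 + O² + 9*O) = 15 + 5*O² + 45*O)
a(c) = √(-9 + c)
Q = -16
r(L, P) = -16 + L + √(-9 + P) (r(L, P) = (L + √(-9 + P)) - 16 = -16 + L + √(-9 + P))
1/r(v(-4), 257) = 1/(-16 + (15 + 5*(-4)² + 45*(-4)) + √(-9 + 257)) = 1/(-16 + (15 + 5*16 - 180) + √248) = 1/(-16 + (15 + 80 - 180) + 2*√62) = 1/(-16 - 85 + 2*√62) = 1/(-101 + 2*√62)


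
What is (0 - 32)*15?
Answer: -480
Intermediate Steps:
(0 - 32)*15 = -32*15 = -480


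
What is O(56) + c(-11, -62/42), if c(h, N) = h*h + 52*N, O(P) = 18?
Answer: 1307/21 ≈ 62.238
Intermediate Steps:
c(h, N) = h² + 52*N
O(56) + c(-11, -62/42) = 18 + ((-11)² + 52*(-62/42)) = 18 + (121 + 52*(-62*1/42)) = 18 + (121 + 52*(-31/21)) = 18 + (121 - 1612/21) = 18 + 929/21 = 1307/21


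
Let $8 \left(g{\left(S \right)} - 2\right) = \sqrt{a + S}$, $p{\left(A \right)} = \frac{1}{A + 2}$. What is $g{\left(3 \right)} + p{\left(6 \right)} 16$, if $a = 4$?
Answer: $4 + \frac{\sqrt{7}}{8} \approx 4.3307$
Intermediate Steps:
$p{\left(A \right)} = \frac{1}{2 + A}$
$g{\left(S \right)} = 2 + \frac{\sqrt{4 + S}}{8}$
$g{\left(3 \right)} + p{\left(6 \right)} 16 = \left(2 + \frac{\sqrt{4 + 3}}{8}\right) + \frac{1}{2 + 6} \cdot 16 = \left(2 + \frac{\sqrt{7}}{8}\right) + \frac{1}{8} \cdot 16 = \left(2 + \frac{\sqrt{7}}{8}\right) + 2 = 4 + \frac{\sqrt{7}}{8}$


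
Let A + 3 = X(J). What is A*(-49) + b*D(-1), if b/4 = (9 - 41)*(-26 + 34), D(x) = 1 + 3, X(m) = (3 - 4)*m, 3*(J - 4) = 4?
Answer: -11063/3 ≈ -3687.7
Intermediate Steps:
J = 16/3 (J = 4 + (⅓)*4 = 4 + 4/3 = 16/3 ≈ 5.3333)
X(m) = -m
A = -25/3 (A = -3 - 1*16/3 = -3 - 16/3 = -25/3 ≈ -8.3333)
D(x) = 4
b = -1024 (b = 4*((9 - 41)*(-26 + 34)) = 4*(-32*8) = 4*(-256) = -1024)
A*(-49) + b*D(-1) = -25/3*(-49) - 1024*4 = 1225/3 - 4096 = -11063/3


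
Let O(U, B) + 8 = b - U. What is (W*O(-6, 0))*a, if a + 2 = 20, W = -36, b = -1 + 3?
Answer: 0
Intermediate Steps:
b = 2
O(U, B) = -6 - U (O(U, B) = -8 + (2 - U) = -6 - U)
a = 18 (a = -2 + 20 = 18)
(W*O(-6, 0))*a = -36*(-6 - 1*(-6))*18 = -36*(-6 + 6)*18 = -36*0*18 = 0*18 = 0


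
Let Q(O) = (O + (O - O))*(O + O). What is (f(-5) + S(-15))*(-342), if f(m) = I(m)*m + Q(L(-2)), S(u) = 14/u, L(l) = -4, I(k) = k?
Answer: -95874/5 ≈ -19175.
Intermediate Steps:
Q(O) = 2*O² (Q(O) = (O + 0)*(2*O) = O*(2*O) = 2*O²)
f(m) = 32 + m² (f(m) = m*m + 2*(-4)² = m² + 2*16 = m² + 32 = 32 + m²)
(f(-5) + S(-15))*(-342) = ((32 + (-5)²) + 14/(-15))*(-342) = ((32 + 25) + 14*(-1/15))*(-342) = (57 - 14/15)*(-342) = (841/15)*(-342) = -95874/5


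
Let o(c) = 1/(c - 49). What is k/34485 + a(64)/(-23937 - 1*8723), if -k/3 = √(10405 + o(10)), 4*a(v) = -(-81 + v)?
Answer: -17/130640 - √15825966/448305 ≈ -0.0090040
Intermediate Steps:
a(v) = 81/4 - v/4 (a(v) = (-(-81 + v))/4 = (81 - v)/4 = 81/4 - v/4)
o(c) = 1/(-49 + c)
k = -√15825966/13 (k = -3*√(10405 + 1/(-49 + 10)) = -3*√(10405 + 1/(-39)) = -3*√(10405 - 1/39) = -√15825966/13 ≈ -306.01)
k/34485 + a(64)/(-23937 - 1*8723) = -√15825966/13/34485 + (81/4 - ¼*64)/(-23937 - 1*8723) = -√15825966/13*(1/34485) + (81/4 - 16)/(-23937 - 8723) = -√15825966/448305 + (17/4)/(-32660) = -√15825966/448305 + (17/4)*(-1/32660) = -√15825966/448305 - 17/130640 = -17/130640 - √15825966/448305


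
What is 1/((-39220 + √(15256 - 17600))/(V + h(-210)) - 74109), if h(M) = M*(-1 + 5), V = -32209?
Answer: -80943251259929/5998527350424754985 + 66098*I*√586/5998527350424754985 ≈ -1.3494e-5 + 2.6674e-13*I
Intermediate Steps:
h(M) = 4*M (h(M) = M*4 = 4*M)
1/((-39220 + √(15256 - 17600))/(V + h(-210)) - 74109) = 1/((-39220 + √(15256 - 17600))/(-32209 + 4*(-210)) - 74109) = 1/((-39220 + √(-2344))/(-32209 - 840) - 74109) = 1/((-39220 + 2*I*√586)/(-33049) - 74109) = 1/((-39220 + 2*I*√586)*(-1/33049) - 74109) = 1/((39220/33049 - 2*I*√586/33049) - 74109) = 1/(-2449189121/33049 - 2*I*√586/33049)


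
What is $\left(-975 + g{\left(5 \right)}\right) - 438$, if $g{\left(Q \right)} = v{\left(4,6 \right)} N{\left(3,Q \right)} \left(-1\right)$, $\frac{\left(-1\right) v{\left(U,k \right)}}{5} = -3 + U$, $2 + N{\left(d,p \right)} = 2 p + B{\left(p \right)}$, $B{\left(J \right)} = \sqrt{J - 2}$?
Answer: $-1373 + 5 \sqrt{3} \approx -1364.3$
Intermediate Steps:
$B{\left(J \right)} = \sqrt{-2 + J}$
$N{\left(d,p \right)} = -2 + \sqrt{-2 + p} + 2 p$ ($N{\left(d,p \right)} = -2 + \left(2 p + \sqrt{-2 + p}\right) = -2 + \left(\sqrt{-2 + p} + 2 p\right) = -2 + \sqrt{-2 + p} + 2 p$)
$v{\left(U,k \right)} = 15 - 5 U$ ($v{\left(U,k \right)} = - 5 \left(-3 + U\right) = 15 - 5 U$)
$g{\left(Q \right)} = -10 + 5 \sqrt{-2 + Q} + 10 Q$ ($g{\left(Q \right)} = \left(15 - 20\right) \left(-2 + \sqrt{-2 + Q} + 2 Q\right) \left(-1\right) = - 5 \left(-2 + \sqrt{-2 + Q} + 2 Q\right) \left(-1\right) = \left(10 - 10 Q - 5 \sqrt{-2 + Q}\right) \left(-1\right) = -10 + 5 \sqrt{-2 + Q} + 10 Q$)
$\left(-975 + g{\left(5 \right)}\right) - 438 = \left(-975 + \left(-10 + 5 \sqrt{-2 + 5} + 10 \cdot 5\right)\right) - 438 = \left(-975 + \left(-10 + 5 \sqrt{3} + 50\right)\right) - 438 = \left(-975 + \left(40 + 5 \sqrt{3}\right)\right) - 438 = \left(-935 + 5 \sqrt{3}\right) - 438 = -1373 + 5 \sqrt{3}$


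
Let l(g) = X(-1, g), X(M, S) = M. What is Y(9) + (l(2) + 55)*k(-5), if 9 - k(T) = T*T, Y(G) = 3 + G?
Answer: -852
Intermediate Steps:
l(g) = -1
k(T) = 9 - T² (k(T) = 9 - T*T = 9 - T²)
Y(9) + (l(2) + 55)*k(-5) = (3 + 9) + (-1 + 55)*(9 - 1*(-5)²) = 12 + 54*(9 - 1*25) = 12 + 54*(9 - 25) = 12 + 54*(-16) = 12 - 864 = -852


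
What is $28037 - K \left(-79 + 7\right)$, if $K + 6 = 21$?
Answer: $29117$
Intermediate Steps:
$K = 15$ ($K = -6 + 21 = 15$)
$28037 - K \left(-79 + 7\right) = 28037 - 15 \left(-79 + 7\right) = 28037 - 15 \left(-72\right) = 28037 - -1080 = 28037 + 1080 = 29117$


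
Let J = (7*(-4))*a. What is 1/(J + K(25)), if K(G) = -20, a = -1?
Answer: ⅛ ≈ 0.12500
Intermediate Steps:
J = 28 (J = (7*(-4))*(-1) = -28*(-1) = 28)
1/(J + K(25)) = 1/(28 - 20) = 1/8 = ⅛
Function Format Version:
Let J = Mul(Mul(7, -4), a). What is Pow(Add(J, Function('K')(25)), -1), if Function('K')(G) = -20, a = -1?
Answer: Rational(1, 8) ≈ 0.12500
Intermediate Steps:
J = 28 (J = Mul(Mul(7, -4), -1) = Mul(-28, -1) = 28)
Pow(Add(J, Function('K')(25)), -1) = Pow(Add(28, -20), -1) = Pow(8, -1) = Rational(1, 8)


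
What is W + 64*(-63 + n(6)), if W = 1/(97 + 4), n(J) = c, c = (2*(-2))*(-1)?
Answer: -381375/101 ≈ -3776.0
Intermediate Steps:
c = 4 (c = -4*(-1) = 4)
n(J) = 4
W = 1/101 ≈ 0.0099010
W + 64*(-63 + n(6)) = 1/101 + 64*(-63 + 4) = 1/101 + 64*(-59) = 1/101 - 3776 = -381375/101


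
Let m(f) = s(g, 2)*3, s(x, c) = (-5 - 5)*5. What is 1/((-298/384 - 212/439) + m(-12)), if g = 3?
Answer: -84288/12749315 ≈ -0.0066112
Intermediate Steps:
s(x, c) = -50 (s(x, c) = -10*5 = -50)
m(f) = -150 (m(f) = -50*3 = -150)
1/((-298/384 - 212/439) + m(-12)) = 1/((-298/384 - 212/439) - 150) = 1/((-298*1/384 - 212*1/439) - 150) = 1/((-149/192 - 212/439) - 150) = 1/(-106115/84288 - 150) = 1/(-12749315/84288) = -84288/12749315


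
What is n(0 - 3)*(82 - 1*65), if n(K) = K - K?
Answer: 0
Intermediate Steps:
n(K) = 0
n(0 - 3)*(82 - 1*65) = 0*(82 - 1*65) = 0*(82 - 65) = 0*17 = 0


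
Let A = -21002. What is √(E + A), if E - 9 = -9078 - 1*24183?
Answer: I*√54254 ≈ 232.92*I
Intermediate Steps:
E = -33252 (E = 9 + (-9078 - 1*24183) = 9 + (-9078 - 24183) = 9 - 33261 = -33252)
√(E + A) = √(-33252 - 21002) = √(-54254) = I*√54254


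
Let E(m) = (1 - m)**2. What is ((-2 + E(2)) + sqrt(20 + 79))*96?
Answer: -96 + 288*sqrt(11) ≈ 859.19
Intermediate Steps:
((-2 + E(2)) + sqrt(20 + 79))*96 = ((-2 + (-1 + 2)**2) + sqrt(20 + 79))*96 = ((-2 + 1**2) + sqrt(99))*96 = ((-2 + 1) + 3*sqrt(11))*96 = (-1 + 3*sqrt(11))*96 = -96 + 288*sqrt(11)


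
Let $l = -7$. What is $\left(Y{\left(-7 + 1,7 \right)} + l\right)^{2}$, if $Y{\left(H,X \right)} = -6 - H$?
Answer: $49$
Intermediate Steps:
$\left(Y{\left(-7 + 1,7 \right)} + l\right)^{2} = \left(\left(-6 - \left(-7 + 1\right)\right) - 7\right)^{2} = \left(\left(-6 - -6\right) - 7\right)^{2} = \left(\left(-6 + 6\right) - 7\right)^{2} = \left(0 - 7\right)^{2} = \left(-7\right)^{2} = 49$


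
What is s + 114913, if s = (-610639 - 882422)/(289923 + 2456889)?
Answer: 105214304765/915604 ≈ 1.1491e+5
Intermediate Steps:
s = -497687/915604 (s = -1493061/2746812 = -1493061*1/2746812 = -497687/915604 ≈ -0.54356)
s + 114913 = -497687/915604 + 114913 = 105214304765/915604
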